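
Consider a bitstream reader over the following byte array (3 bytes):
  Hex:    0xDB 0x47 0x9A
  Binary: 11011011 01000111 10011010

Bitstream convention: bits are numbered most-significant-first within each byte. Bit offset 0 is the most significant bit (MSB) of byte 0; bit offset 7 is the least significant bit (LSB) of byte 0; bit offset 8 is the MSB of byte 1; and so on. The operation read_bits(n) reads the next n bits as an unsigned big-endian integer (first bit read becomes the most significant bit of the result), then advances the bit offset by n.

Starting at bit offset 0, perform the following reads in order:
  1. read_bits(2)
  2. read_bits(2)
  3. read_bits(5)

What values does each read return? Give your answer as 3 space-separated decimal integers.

Answer: 3 1 22

Derivation:
Read 1: bits[0:2] width=2 -> value=3 (bin 11); offset now 2 = byte 0 bit 2; 22 bits remain
Read 2: bits[2:4] width=2 -> value=1 (bin 01); offset now 4 = byte 0 bit 4; 20 bits remain
Read 3: bits[4:9] width=5 -> value=22 (bin 10110); offset now 9 = byte 1 bit 1; 15 bits remain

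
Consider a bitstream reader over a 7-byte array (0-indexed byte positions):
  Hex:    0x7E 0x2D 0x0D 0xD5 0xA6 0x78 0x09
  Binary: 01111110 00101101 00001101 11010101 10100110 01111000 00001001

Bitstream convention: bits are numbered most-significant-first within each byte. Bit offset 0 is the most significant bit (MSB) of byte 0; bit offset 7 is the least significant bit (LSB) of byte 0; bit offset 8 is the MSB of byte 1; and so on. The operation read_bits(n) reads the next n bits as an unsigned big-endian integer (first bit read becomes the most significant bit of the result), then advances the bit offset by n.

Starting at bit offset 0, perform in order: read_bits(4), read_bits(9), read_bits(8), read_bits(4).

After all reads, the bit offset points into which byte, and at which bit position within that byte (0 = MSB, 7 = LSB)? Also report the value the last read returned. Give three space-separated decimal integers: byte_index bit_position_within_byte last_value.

Answer: 3 1 11

Derivation:
Read 1: bits[0:4] width=4 -> value=7 (bin 0111); offset now 4 = byte 0 bit 4; 52 bits remain
Read 2: bits[4:13] width=9 -> value=453 (bin 111000101); offset now 13 = byte 1 bit 5; 43 bits remain
Read 3: bits[13:21] width=8 -> value=161 (bin 10100001); offset now 21 = byte 2 bit 5; 35 bits remain
Read 4: bits[21:25] width=4 -> value=11 (bin 1011); offset now 25 = byte 3 bit 1; 31 bits remain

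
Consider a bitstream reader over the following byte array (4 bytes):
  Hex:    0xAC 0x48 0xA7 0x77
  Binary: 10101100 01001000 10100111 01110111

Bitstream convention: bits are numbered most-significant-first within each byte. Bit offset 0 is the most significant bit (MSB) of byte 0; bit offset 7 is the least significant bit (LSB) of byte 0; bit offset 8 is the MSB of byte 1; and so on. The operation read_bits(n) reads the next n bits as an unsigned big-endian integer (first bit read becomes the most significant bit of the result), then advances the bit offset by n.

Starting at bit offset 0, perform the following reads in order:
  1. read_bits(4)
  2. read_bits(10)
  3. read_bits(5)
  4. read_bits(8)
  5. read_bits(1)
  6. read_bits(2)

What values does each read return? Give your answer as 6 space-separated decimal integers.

Read 1: bits[0:4] width=4 -> value=10 (bin 1010); offset now 4 = byte 0 bit 4; 28 bits remain
Read 2: bits[4:14] width=10 -> value=786 (bin 1100010010); offset now 14 = byte 1 bit 6; 18 bits remain
Read 3: bits[14:19] width=5 -> value=5 (bin 00101); offset now 19 = byte 2 bit 3; 13 bits remain
Read 4: bits[19:27] width=8 -> value=59 (bin 00111011); offset now 27 = byte 3 bit 3; 5 bits remain
Read 5: bits[27:28] width=1 -> value=1 (bin 1); offset now 28 = byte 3 bit 4; 4 bits remain
Read 6: bits[28:30] width=2 -> value=1 (bin 01); offset now 30 = byte 3 bit 6; 2 bits remain

Answer: 10 786 5 59 1 1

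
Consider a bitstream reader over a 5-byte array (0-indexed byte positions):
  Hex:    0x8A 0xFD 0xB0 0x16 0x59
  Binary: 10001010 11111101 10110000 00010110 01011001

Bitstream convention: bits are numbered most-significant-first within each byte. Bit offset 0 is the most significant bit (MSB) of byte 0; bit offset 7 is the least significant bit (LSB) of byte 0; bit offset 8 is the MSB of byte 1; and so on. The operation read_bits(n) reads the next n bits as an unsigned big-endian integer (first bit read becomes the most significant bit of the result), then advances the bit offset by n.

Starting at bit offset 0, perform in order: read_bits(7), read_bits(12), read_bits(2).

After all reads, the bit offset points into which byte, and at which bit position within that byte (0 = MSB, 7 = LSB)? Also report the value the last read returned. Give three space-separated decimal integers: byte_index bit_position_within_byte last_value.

Answer: 2 5 2

Derivation:
Read 1: bits[0:7] width=7 -> value=69 (bin 1000101); offset now 7 = byte 0 bit 7; 33 bits remain
Read 2: bits[7:19] width=12 -> value=2029 (bin 011111101101); offset now 19 = byte 2 bit 3; 21 bits remain
Read 3: bits[19:21] width=2 -> value=2 (bin 10); offset now 21 = byte 2 bit 5; 19 bits remain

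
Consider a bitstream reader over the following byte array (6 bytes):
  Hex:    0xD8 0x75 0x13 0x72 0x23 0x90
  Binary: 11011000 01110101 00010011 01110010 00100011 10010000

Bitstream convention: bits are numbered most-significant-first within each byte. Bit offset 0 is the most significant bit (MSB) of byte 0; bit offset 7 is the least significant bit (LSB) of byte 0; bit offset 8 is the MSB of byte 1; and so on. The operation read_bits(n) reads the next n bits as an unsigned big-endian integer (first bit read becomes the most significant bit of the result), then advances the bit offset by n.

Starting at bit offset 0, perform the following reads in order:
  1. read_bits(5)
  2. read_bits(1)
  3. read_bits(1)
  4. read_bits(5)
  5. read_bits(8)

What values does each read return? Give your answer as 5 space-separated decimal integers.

Read 1: bits[0:5] width=5 -> value=27 (bin 11011); offset now 5 = byte 0 bit 5; 43 bits remain
Read 2: bits[5:6] width=1 -> value=0 (bin 0); offset now 6 = byte 0 bit 6; 42 bits remain
Read 3: bits[6:7] width=1 -> value=0 (bin 0); offset now 7 = byte 0 bit 7; 41 bits remain
Read 4: bits[7:12] width=5 -> value=7 (bin 00111); offset now 12 = byte 1 bit 4; 36 bits remain
Read 5: bits[12:20] width=8 -> value=81 (bin 01010001); offset now 20 = byte 2 bit 4; 28 bits remain

Answer: 27 0 0 7 81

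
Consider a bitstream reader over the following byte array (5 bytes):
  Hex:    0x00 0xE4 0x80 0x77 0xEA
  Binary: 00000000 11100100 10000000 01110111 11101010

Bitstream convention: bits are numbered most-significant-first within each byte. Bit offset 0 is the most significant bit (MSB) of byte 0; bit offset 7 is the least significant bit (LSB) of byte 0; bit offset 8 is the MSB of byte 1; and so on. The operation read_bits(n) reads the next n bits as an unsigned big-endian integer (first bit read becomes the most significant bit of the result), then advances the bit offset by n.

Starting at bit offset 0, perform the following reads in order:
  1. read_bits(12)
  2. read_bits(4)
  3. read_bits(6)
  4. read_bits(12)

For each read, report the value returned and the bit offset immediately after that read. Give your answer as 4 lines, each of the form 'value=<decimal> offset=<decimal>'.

Read 1: bits[0:12] width=12 -> value=14 (bin 000000001110); offset now 12 = byte 1 bit 4; 28 bits remain
Read 2: bits[12:16] width=4 -> value=4 (bin 0100); offset now 16 = byte 2 bit 0; 24 bits remain
Read 3: bits[16:22] width=6 -> value=32 (bin 100000); offset now 22 = byte 2 bit 6; 18 bits remain
Read 4: bits[22:34] width=12 -> value=479 (bin 000111011111); offset now 34 = byte 4 bit 2; 6 bits remain

Answer: value=14 offset=12
value=4 offset=16
value=32 offset=22
value=479 offset=34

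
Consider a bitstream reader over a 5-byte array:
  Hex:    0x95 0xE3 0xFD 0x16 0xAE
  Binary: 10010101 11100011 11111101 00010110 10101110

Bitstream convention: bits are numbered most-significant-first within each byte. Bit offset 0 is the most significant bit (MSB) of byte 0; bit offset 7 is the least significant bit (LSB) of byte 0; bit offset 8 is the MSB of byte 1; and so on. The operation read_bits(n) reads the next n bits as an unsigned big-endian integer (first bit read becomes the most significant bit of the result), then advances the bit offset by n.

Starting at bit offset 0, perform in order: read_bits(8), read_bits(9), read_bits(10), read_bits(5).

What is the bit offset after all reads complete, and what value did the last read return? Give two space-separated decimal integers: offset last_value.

Read 1: bits[0:8] width=8 -> value=149 (bin 10010101); offset now 8 = byte 1 bit 0; 32 bits remain
Read 2: bits[8:17] width=9 -> value=455 (bin 111000111); offset now 17 = byte 2 bit 1; 23 bits remain
Read 3: bits[17:27] width=10 -> value=1000 (bin 1111101000); offset now 27 = byte 3 bit 3; 13 bits remain
Read 4: bits[27:32] width=5 -> value=22 (bin 10110); offset now 32 = byte 4 bit 0; 8 bits remain

Answer: 32 22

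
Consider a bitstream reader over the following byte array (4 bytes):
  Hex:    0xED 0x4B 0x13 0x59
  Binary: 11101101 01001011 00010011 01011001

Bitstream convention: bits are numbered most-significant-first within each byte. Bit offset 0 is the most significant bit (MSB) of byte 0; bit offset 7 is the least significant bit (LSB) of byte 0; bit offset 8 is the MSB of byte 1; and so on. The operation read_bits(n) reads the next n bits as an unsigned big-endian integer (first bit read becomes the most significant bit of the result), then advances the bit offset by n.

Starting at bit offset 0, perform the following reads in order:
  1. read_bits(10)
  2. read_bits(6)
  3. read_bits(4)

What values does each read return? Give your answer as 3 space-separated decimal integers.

Answer: 949 11 1

Derivation:
Read 1: bits[0:10] width=10 -> value=949 (bin 1110110101); offset now 10 = byte 1 bit 2; 22 bits remain
Read 2: bits[10:16] width=6 -> value=11 (bin 001011); offset now 16 = byte 2 bit 0; 16 bits remain
Read 3: bits[16:20] width=4 -> value=1 (bin 0001); offset now 20 = byte 2 bit 4; 12 bits remain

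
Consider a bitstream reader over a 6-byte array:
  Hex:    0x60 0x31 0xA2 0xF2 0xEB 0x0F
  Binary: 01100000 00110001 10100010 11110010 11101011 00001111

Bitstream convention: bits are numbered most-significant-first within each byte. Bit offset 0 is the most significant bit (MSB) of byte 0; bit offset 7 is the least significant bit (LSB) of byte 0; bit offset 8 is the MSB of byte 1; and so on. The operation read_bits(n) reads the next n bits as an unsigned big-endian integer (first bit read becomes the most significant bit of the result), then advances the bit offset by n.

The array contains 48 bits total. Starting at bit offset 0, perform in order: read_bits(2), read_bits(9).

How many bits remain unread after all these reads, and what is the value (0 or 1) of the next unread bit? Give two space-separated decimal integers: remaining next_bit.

Answer: 37 1

Derivation:
Read 1: bits[0:2] width=2 -> value=1 (bin 01); offset now 2 = byte 0 bit 2; 46 bits remain
Read 2: bits[2:11] width=9 -> value=257 (bin 100000001); offset now 11 = byte 1 bit 3; 37 bits remain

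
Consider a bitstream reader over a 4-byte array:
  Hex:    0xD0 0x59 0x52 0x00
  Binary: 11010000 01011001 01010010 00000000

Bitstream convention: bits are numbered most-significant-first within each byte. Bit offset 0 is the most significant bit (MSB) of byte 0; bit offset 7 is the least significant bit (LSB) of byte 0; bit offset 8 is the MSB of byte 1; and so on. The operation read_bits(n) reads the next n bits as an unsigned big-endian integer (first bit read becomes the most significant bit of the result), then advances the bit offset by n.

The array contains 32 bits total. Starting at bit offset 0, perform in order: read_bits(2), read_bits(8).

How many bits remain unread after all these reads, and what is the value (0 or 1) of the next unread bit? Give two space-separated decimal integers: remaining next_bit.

Answer: 22 0

Derivation:
Read 1: bits[0:2] width=2 -> value=3 (bin 11); offset now 2 = byte 0 bit 2; 30 bits remain
Read 2: bits[2:10] width=8 -> value=65 (bin 01000001); offset now 10 = byte 1 bit 2; 22 bits remain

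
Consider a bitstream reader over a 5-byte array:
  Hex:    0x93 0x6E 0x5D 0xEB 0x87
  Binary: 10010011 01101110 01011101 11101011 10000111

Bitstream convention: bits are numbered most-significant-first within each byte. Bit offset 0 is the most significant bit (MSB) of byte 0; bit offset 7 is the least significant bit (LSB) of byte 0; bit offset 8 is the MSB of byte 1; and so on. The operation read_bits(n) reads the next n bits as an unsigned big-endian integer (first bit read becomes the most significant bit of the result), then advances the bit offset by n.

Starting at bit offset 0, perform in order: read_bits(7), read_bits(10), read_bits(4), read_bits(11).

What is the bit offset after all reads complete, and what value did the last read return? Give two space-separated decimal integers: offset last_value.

Read 1: bits[0:7] width=7 -> value=73 (bin 1001001); offset now 7 = byte 0 bit 7; 33 bits remain
Read 2: bits[7:17] width=10 -> value=732 (bin 1011011100); offset now 17 = byte 2 bit 1; 23 bits remain
Read 3: bits[17:21] width=4 -> value=11 (bin 1011); offset now 21 = byte 2 bit 5; 19 bits remain
Read 4: bits[21:32] width=11 -> value=1515 (bin 10111101011); offset now 32 = byte 4 bit 0; 8 bits remain

Answer: 32 1515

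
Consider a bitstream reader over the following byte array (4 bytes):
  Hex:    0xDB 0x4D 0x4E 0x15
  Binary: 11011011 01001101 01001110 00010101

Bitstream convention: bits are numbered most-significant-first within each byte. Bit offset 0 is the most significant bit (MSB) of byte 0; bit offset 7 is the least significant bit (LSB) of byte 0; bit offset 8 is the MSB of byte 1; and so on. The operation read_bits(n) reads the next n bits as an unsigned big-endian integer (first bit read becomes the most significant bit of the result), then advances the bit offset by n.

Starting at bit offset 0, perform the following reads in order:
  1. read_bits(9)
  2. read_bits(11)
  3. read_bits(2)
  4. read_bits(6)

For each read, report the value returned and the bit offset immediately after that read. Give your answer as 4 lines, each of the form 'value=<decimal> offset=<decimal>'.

Read 1: bits[0:9] width=9 -> value=438 (bin 110110110); offset now 9 = byte 1 bit 1; 23 bits remain
Read 2: bits[9:20] width=11 -> value=1236 (bin 10011010100); offset now 20 = byte 2 bit 4; 12 bits remain
Read 3: bits[20:22] width=2 -> value=3 (bin 11); offset now 22 = byte 2 bit 6; 10 bits remain
Read 4: bits[22:28] width=6 -> value=33 (bin 100001); offset now 28 = byte 3 bit 4; 4 bits remain

Answer: value=438 offset=9
value=1236 offset=20
value=3 offset=22
value=33 offset=28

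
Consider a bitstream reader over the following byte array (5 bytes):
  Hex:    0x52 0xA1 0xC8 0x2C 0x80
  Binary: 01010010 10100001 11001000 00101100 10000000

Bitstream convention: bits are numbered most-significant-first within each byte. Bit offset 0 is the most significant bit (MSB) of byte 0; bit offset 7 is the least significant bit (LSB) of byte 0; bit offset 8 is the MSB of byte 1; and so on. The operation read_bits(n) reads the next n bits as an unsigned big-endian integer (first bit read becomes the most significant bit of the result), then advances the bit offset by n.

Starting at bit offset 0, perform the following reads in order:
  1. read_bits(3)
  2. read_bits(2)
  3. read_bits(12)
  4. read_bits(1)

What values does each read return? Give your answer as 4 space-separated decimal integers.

Read 1: bits[0:3] width=3 -> value=2 (bin 010); offset now 3 = byte 0 bit 3; 37 bits remain
Read 2: bits[3:5] width=2 -> value=2 (bin 10); offset now 5 = byte 0 bit 5; 35 bits remain
Read 3: bits[5:17] width=12 -> value=1347 (bin 010101000011); offset now 17 = byte 2 bit 1; 23 bits remain
Read 4: bits[17:18] width=1 -> value=1 (bin 1); offset now 18 = byte 2 bit 2; 22 bits remain

Answer: 2 2 1347 1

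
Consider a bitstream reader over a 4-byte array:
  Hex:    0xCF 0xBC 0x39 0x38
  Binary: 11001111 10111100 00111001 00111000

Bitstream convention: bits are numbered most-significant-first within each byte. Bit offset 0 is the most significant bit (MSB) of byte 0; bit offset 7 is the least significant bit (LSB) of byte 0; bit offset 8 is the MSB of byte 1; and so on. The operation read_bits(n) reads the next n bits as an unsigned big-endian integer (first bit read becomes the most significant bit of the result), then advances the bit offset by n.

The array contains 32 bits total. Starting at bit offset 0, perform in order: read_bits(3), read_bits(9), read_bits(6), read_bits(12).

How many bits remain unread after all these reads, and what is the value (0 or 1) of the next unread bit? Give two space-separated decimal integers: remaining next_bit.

Answer: 2 0

Derivation:
Read 1: bits[0:3] width=3 -> value=6 (bin 110); offset now 3 = byte 0 bit 3; 29 bits remain
Read 2: bits[3:12] width=9 -> value=251 (bin 011111011); offset now 12 = byte 1 bit 4; 20 bits remain
Read 3: bits[12:18] width=6 -> value=48 (bin 110000); offset now 18 = byte 2 bit 2; 14 bits remain
Read 4: bits[18:30] width=12 -> value=3662 (bin 111001001110); offset now 30 = byte 3 bit 6; 2 bits remain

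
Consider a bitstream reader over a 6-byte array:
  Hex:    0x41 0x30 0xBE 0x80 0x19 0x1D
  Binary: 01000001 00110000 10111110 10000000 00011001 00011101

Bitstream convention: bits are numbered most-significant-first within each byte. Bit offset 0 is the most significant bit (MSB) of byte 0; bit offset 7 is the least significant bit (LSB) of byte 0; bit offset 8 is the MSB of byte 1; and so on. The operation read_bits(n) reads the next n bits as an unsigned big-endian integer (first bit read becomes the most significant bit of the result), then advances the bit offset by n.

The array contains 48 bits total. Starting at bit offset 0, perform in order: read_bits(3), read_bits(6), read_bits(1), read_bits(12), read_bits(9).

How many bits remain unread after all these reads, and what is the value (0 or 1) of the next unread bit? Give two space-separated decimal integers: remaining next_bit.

Answer: 17 0

Derivation:
Read 1: bits[0:3] width=3 -> value=2 (bin 010); offset now 3 = byte 0 bit 3; 45 bits remain
Read 2: bits[3:9] width=6 -> value=2 (bin 000010); offset now 9 = byte 1 bit 1; 39 bits remain
Read 3: bits[9:10] width=1 -> value=0 (bin 0); offset now 10 = byte 1 bit 2; 38 bits remain
Read 4: bits[10:22] width=12 -> value=3119 (bin 110000101111); offset now 22 = byte 2 bit 6; 26 bits remain
Read 5: bits[22:31] width=9 -> value=320 (bin 101000000); offset now 31 = byte 3 bit 7; 17 bits remain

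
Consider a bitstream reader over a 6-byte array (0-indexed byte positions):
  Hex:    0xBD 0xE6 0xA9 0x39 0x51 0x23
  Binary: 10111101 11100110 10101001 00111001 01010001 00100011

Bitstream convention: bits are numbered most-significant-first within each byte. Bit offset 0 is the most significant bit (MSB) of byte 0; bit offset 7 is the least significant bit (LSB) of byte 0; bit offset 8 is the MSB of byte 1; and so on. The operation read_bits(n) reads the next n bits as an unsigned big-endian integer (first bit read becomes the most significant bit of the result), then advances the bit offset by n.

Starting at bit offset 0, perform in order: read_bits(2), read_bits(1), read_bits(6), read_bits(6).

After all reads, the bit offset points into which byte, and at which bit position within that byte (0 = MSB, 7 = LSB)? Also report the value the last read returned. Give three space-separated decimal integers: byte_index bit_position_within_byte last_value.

Read 1: bits[0:2] width=2 -> value=2 (bin 10); offset now 2 = byte 0 bit 2; 46 bits remain
Read 2: bits[2:3] width=1 -> value=1 (bin 1); offset now 3 = byte 0 bit 3; 45 bits remain
Read 3: bits[3:9] width=6 -> value=59 (bin 111011); offset now 9 = byte 1 bit 1; 39 bits remain
Read 4: bits[9:15] width=6 -> value=51 (bin 110011); offset now 15 = byte 1 bit 7; 33 bits remain

Answer: 1 7 51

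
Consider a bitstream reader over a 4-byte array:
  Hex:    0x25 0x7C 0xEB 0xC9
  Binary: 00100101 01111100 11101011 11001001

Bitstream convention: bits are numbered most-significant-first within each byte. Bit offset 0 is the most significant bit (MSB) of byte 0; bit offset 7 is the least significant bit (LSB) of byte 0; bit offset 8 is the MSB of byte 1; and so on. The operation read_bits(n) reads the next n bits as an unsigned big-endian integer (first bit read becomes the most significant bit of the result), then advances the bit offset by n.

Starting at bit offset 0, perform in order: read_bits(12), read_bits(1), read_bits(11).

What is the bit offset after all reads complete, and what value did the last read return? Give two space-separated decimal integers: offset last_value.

Answer: 24 1259

Derivation:
Read 1: bits[0:12] width=12 -> value=599 (bin 001001010111); offset now 12 = byte 1 bit 4; 20 bits remain
Read 2: bits[12:13] width=1 -> value=1 (bin 1); offset now 13 = byte 1 bit 5; 19 bits remain
Read 3: bits[13:24] width=11 -> value=1259 (bin 10011101011); offset now 24 = byte 3 bit 0; 8 bits remain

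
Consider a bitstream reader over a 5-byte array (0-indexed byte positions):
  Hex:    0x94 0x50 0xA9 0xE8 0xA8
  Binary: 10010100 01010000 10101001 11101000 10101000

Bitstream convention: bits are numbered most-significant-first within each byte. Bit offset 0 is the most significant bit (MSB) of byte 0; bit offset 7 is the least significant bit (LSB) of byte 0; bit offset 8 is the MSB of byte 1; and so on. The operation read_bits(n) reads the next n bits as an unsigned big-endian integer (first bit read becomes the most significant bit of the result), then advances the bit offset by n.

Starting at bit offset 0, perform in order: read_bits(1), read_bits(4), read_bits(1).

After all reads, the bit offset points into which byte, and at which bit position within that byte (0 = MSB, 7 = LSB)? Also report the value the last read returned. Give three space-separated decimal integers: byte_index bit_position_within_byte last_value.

Read 1: bits[0:1] width=1 -> value=1 (bin 1); offset now 1 = byte 0 bit 1; 39 bits remain
Read 2: bits[1:5] width=4 -> value=2 (bin 0010); offset now 5 = byte 0 bit 5; 35 bits remain
Read 3: bits[5:6] width=1 -> value=1 (bin 1); offset now 6 = byte 0 bit 6; 34 bits remain

Answer: 0 6 1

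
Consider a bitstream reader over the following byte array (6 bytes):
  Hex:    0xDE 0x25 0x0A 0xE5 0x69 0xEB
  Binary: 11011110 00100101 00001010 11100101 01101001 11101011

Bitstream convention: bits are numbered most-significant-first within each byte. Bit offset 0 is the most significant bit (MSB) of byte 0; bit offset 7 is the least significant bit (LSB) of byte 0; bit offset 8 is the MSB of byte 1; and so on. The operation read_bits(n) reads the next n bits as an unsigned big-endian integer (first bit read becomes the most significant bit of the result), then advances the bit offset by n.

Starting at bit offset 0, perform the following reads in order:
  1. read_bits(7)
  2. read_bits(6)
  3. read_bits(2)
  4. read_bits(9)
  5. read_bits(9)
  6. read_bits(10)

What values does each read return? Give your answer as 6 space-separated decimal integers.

Read 1: bits[0:7] width=7 -> value=111 (bin 1101111); offset now 7 = byte 0 bit 7; 41 bits remain
Read 2: bits[7:13] width=6 -> value=4 (bin 000100); offset now 13 = byte 1 bit 5; 35 bits remain
Read 3: bits[13:15] width=2 -> value=2 (bin 10); offset now 15 = byte 1 bit 7; 33 bits remain
Read 4: bits[15:24] width=9 -> value=266 (bin 100001010); offset now 24 = byte 3 bit 0; 24 bits remain
Read 5: bits[24:33] width=9 -> value=458 (bin 111001010); offset now 33 = byte 4 bit 1; 15 bits remain
Read 6: bits[33:43] width=10 -> value=847 (bin 1101001111); offset now 43 = byte 5 bit 3; 5 bits remain

Answer: 111 4 2 266 458 847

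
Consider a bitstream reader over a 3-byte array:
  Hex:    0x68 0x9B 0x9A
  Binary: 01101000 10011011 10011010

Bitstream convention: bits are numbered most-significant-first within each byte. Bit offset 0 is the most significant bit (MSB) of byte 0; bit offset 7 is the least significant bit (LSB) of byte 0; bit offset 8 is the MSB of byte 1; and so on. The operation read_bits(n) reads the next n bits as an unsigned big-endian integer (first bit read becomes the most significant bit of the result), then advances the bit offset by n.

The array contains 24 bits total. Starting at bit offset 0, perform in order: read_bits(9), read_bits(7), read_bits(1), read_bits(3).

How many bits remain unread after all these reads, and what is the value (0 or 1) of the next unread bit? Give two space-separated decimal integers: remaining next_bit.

Read 1: bits[0:9] width=9 -> value=209 (bin 011010001); offset now 9 = byte 1 bit 1; 15 bits remain
Read 2: bits[9:16] width=7 -> value=27 (bin 0011011); offset now 16 = byte 2 bit 0; 8 bits remain
Read 3: bits[16:17] width=1 -> value=1 (bin 1); offset now 17 = byte 2 bit 1; 7 bits remain
Read 4: bits[17:20] width=3 -> value=1 (bin 001); offset now 20 = byte 2 bit 4; 4 bits remain

Answer: 4 1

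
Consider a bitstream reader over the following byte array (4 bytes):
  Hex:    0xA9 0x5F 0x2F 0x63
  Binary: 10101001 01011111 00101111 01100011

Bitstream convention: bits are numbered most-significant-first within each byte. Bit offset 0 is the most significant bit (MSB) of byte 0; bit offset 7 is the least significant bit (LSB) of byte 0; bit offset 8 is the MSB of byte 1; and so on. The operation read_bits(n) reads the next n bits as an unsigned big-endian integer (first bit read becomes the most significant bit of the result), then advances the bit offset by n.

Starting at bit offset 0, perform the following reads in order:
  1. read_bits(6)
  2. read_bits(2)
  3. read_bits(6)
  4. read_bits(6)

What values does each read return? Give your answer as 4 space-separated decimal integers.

Answer: 42 1 23 50

Derivation:
Read 1: bits[0:6] width=6 -> value=42 (bin 101010); offset now 6 = byte 0 bit 6; 26 bits remain
Read 2: bits[6:8] width=2 -> value=1 (bin 01); offset now 8 = byte 1 bit 0; 24 bits remain
Read 3: bits[8:14] width=6 -> value=23 (bin 010111); offset now 14 = byte 1 bit 6; 18 bits remain
Read 4: bits[14:20] width=6 -> value=50 (bin 110010); offset now 20 = byte 2 bit 4; 12 bits remain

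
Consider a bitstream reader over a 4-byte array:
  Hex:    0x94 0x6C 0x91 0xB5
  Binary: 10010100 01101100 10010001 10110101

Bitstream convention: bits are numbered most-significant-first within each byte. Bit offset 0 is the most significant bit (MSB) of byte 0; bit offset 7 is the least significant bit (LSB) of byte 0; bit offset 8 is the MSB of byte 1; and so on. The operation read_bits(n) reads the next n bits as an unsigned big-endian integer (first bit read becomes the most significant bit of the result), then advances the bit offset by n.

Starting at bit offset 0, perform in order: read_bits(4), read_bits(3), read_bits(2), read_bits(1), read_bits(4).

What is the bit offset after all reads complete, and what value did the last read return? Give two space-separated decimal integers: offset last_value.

Read 1: bits[0:4] width=4 -> value=9 (bin 1001); offset now 4 = byte 0 bit 4; 28 bits remain
Read 2: bits[4:7] width=3 -> value=2 (bin 010); offset now 7 = byte 0 bit 7; 25 bits remain
Read 3: bits[7:9] width=2 -> value=0 (bin 00); offset now 9 = byte 1 bit 1; 23 bits remain
Read 4: bits[9:10] width=1 -> value=1 (bin 1); offset now 10 = byte 1 bit 2; 22 bits remain
Read 5: bits[10:14] width=4 -> value=11 (bin 1011); offset now 14 = byte 1 bit 6; 18 bits remain

Answer: 14 11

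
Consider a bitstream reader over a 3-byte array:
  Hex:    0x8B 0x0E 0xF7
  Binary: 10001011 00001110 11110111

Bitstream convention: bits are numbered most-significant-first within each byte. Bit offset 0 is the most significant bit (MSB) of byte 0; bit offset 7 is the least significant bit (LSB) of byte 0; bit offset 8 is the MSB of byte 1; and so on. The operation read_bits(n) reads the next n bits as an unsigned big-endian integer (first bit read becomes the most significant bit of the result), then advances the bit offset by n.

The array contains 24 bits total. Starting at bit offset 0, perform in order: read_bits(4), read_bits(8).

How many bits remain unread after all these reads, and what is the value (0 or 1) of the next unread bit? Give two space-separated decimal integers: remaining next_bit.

Read 1: bits[0:4] width=4 -> value=8 (bin 1000); offset now 4 = byte 0 bit 4; 20 bits remain
Read 2: bits[4:12] width=8 -> value=176 (bin 10110000); offset now 12 = byte 1 bit 4; 12 bits remain

Answer: 12 1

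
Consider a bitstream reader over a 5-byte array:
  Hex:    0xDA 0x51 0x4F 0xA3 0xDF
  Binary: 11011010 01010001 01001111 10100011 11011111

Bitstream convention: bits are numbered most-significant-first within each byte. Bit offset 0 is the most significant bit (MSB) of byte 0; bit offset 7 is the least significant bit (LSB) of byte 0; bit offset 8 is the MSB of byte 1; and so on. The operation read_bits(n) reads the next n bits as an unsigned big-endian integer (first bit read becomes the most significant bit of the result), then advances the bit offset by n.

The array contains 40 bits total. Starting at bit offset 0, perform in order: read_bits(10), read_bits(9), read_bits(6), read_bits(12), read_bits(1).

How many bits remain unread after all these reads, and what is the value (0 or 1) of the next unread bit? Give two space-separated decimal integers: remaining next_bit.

Answer: 2 1

Derivation:
Read 1: bits[0:10] width=10 -> value=873 (bin 1101101001); offset now 10 = byte 1 bit 2; 30 bits remain
Read 2: bits[10:19] width=9 -> value=138 (bin 010001010); offset now 19 = byte 2 bit 3; 21 bits remain
Read 3: bits[19:25] width=6 -> value=31 (bin 011111); offset now 25 = byte 3 bit 1; 15 bits remain
Read 4: bits[25:37] width=12 -> value=1147 (bin 010001111011); offset now 37 = byte 4 bit 5; 3 bits remain
Read 5: bits[37:38] width=1 -> value=1 (bin 1); offset now 38 = byte 4 bit 6; 2 bits remain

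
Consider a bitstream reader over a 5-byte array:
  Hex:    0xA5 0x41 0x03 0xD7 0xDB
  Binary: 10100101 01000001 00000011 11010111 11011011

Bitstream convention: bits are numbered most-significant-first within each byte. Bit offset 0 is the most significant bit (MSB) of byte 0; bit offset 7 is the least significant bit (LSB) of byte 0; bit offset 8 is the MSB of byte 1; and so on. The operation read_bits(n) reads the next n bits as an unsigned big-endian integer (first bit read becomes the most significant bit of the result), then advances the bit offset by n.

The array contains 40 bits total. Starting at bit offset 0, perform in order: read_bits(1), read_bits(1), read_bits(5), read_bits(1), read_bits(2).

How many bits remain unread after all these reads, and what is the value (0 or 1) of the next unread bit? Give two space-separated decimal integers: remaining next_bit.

Read 1: bits[0:1] width=1 -> value=1 (bin 1); offset now 1 = byte 0 bit 1; 39 bits remain
Read 2: bits[1:2] width=1 -> value=0 (bin 0); offset now 2 = byte 0 bit 2; 38 bits remain
Read 3: bits[2:7] width=5 -> value=18 (bin 10010); offset now 7 = byte 0 bit 7; 33 bits remain
Read 4: bits[7:8] width=1 -> value=1 (bin 1); offset now 8 = byte 1 bit 0; 32 bits remain
Read 5: bits[8:10] width=2 -> value=1 (bin 01); offset now 10 = byte 1 bit 2; 30 bits remain

Answer: 30 0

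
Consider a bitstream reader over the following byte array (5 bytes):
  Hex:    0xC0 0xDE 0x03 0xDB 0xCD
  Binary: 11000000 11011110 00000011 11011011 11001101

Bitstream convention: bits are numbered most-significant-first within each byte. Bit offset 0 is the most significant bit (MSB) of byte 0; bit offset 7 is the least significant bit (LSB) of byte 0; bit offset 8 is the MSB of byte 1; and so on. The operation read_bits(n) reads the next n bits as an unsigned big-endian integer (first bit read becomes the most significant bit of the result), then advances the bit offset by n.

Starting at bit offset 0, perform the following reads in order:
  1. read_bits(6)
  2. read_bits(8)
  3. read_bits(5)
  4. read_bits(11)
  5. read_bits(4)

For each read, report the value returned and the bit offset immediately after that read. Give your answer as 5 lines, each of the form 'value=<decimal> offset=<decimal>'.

Answer: value=48 offset=6
value=55 offset=14
value=16 offset=19
value=246 offset=30
value=15 offset=34

Derivation:
Read 1: bits[0:6] width=6 -> value=48 (bin 110000); offset now 6 = byte 0 bit 6; 34 bits remain
Read 2: bits[6:14] width=8 -> value=55 (bin 00110111); offset now 14 = byte 1 bit 6; 26 bits remain
Read 3: bits[14:19] width=5 -> value=16 (bin 10000); offset now 19 = byte 2 bit 3; 21 bits remain
Read 4: bits[19:30] width=11 -> value=246 (bin 00011110110); offset now 30 = byte 3 bit 6; 10 bits remain
Read 5: bits[30:34] width=4 -> value=15 (bin 1111); offset now 34 = byte 4 bit 2; 6 bits remain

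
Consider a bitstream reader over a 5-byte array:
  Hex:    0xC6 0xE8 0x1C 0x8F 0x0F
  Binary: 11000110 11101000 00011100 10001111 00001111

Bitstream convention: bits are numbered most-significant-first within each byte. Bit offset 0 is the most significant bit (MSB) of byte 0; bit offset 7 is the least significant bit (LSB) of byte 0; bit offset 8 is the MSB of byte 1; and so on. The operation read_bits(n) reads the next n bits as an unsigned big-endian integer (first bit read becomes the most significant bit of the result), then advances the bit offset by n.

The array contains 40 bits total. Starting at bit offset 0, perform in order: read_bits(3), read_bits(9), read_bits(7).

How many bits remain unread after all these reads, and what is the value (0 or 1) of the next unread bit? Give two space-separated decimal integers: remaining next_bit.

Answer: 21 1

Derivation:
Read 1: bits[0:3] width=3 -> value=6 (bin 110); offset now 3 = byte 0 bit 3; 37 bits remain
Read 2: bits[3:12] width=9 -> value=110 (bin 001101110); offset now 12 = byte 1 bit 4; 28 bits remain
Read 3: bits[12:19] width=7 -> value=64 (bin 1000000); offset now 19 = byte 2 bit 3; 21 bits remain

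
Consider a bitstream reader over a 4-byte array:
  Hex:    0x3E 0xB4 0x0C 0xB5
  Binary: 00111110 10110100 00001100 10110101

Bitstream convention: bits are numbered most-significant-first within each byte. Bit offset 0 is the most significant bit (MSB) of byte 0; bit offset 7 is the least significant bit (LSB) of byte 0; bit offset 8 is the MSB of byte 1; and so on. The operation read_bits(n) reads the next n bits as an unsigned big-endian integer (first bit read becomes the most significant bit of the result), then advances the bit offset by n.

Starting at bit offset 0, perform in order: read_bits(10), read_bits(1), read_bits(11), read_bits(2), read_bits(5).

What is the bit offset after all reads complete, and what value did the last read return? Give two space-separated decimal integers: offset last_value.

Read 1: bits[0:10] width=10 -> value=250 (bin 0011111010); offset now 10 = byte 1 bit 2; 22 bits remain
Read 2: bits[10:11] width=1 -> value=1 (bin 1); offset now 11 = byte 1 bit 3; 21 bits remain
Read 3: bits[11:22] width=11 -> value=1283 (bin 10100000011); offset now 22 = byte 2 bit 6; 10 bits remain
Read 4: bits[22:24] width=2 -> value=0 (bin 00); offset now 24 = byte 3 bit 0; 8 bits remain
Read 5: bits[24:29] width=5 -> value=22 (bin 10110); offset now 29 = byte 3 bit 5; 3 bits remain

Answer: 29 22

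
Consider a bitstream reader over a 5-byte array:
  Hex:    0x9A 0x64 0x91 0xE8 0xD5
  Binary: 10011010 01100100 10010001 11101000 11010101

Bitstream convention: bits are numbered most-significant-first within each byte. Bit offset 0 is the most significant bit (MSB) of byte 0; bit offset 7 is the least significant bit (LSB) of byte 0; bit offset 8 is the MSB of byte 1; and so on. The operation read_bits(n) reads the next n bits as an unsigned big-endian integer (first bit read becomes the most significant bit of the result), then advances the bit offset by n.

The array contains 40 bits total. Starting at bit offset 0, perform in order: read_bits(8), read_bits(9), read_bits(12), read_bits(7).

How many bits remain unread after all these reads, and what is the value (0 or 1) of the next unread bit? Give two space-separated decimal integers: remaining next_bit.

Read 1: bits[0:8] width=8 -> value=154 (bin 10011010); offset now 8 = byte 1 bit 0; 32 bits remain
Read 2: bits[8:17] width=9 -> value=201 (bin 011001001); offset now 17 = byte 2 bit 1; 23 bits remain
Read 3: bits[17:29] width=12 -> value=573 (bin 001000111101); offset now 29 = byte 3 bit 5; 11 bits remain
Read 4: bits[29:36] width=7 -> value=13 (bin 0001101); offset now 36 = byte 4 bit 4; 4 bits remain

Answer: 4 0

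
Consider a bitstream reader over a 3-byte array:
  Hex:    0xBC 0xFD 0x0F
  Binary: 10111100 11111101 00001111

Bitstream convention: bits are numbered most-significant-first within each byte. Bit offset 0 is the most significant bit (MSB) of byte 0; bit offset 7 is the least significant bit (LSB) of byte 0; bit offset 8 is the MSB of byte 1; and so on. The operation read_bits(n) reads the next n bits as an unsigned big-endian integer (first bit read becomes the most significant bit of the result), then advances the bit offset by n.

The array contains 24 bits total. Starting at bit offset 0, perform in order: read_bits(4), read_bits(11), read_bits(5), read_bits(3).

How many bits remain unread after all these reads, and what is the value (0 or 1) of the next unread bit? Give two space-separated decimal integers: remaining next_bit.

Read 1: bits[0:4] width=4 -> value=11 (bin 1011); offset now 4 = byte 0 bit 4; 20 bits remain
Read 2: bits[4:15] width=11 -> value=1662 (bin 11001111110); offset now 15 = byte 1 bit 7; 9 bits remain
Read 3: bits[15:20] width=5 -> value=16 (bin 10000); offset now 20 = byte 2 bit 4; 4 bits remain
Read 4: bits[20:23] width=3 -> value=7 (bin 111); offset now 23 = byte 2 bit 7; 1 bits remain

Answer: 1 1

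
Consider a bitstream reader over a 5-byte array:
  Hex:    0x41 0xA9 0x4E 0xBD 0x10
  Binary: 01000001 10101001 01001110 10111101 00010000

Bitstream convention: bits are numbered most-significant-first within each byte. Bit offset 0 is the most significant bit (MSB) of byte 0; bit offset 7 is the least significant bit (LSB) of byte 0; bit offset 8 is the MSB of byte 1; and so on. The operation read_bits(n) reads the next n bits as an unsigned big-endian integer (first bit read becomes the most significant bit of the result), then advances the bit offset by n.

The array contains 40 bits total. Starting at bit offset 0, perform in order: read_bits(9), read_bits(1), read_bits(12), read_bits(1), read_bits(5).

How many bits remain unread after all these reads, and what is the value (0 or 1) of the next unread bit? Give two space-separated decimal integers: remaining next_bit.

Answer: 12 1

Derivation:
Read 1: bits[0:9] width=9 -> value=131 (bin 010000011); offset now 9 = byte 1 bit 1; 31 bits remain
Read 2: bits[9:10] width=1 -> value=0 (bin 0); offset now 10 = byte 1 bit 2; 30 bits remain
Read 3: bits[10:22] width=12 -> value=2643 (bin 101001010011); offset now 22 = byte 2 bit 6; 18 bits remain
Read 4: bits[22:23] width=1 -> value=1 (bin 1); offset now 23 = byte 2 bit 7; 17 bits remain
Read 5: bits[23:28] width=5 -> value=11 (bin 01011); offset now 28 = byte 3 bit 4; 12 bits remain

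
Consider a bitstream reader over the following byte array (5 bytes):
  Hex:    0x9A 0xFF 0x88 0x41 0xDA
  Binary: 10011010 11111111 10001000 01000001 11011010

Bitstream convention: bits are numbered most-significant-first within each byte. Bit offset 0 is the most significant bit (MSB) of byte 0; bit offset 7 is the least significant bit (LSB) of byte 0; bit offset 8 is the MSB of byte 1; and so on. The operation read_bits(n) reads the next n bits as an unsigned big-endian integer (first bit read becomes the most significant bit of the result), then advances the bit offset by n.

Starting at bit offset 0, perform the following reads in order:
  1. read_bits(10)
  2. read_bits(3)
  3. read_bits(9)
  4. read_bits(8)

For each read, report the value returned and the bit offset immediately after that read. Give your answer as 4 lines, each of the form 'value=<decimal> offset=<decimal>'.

Answer: value=619 offset=10
value=7 offset=13
value=482 offset=22
value=16 offset=30

Derivation:
Read 1: bits[0:10] width=10 -> value=619 (bin 1001101011); offset now 10 = byte 1 bit 2; 30 bits remain
Read 2: bits[10:13] width=3 -> value=7 (bin 111); offset now 13 = byte 1 bit 5; 27 bits remain
Read 3: bits[13:22] width=9 -> value=482 (bin 111100010); offset now 22 = byte 2 bit 6; 18 bits remain
Read 4: bits[22:30] width=8 -> value=16 (bin 00010000); offset now 30 = byte 3 bit 6; 10 bits remain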